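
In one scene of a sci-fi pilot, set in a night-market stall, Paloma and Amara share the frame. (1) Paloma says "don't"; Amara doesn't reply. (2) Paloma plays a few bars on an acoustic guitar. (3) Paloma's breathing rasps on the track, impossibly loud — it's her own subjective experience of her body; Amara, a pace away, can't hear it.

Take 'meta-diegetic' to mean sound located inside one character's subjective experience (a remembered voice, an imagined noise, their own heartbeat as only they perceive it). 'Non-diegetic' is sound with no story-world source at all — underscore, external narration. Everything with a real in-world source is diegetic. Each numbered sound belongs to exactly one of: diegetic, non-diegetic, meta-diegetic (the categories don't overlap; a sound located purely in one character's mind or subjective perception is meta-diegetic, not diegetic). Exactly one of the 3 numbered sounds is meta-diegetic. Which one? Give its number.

3

(1) is diegetic: Paloma is a character speaking aloud in the scene.
Sound (2): the instrument and the performer are both in the scene, so diegetic.
(3) is meta-diegetic: a subjective body sound — Paloma's private perception, inaudible to Amara.
Only (3) is meta-diegetic.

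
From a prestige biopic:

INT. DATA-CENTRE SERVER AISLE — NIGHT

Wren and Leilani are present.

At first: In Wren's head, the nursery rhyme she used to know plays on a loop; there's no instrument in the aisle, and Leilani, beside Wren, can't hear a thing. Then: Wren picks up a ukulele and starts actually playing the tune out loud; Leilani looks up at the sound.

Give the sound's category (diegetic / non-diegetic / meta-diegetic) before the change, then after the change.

meta-diegetic, diegetic

Before the change: the tune exists only as Wren's private memory; Leilani can't hear it → meta-diegetic.
After the change: Wren is now producing it live on a ukulele, in the room, and Leilani hears it → diegetic.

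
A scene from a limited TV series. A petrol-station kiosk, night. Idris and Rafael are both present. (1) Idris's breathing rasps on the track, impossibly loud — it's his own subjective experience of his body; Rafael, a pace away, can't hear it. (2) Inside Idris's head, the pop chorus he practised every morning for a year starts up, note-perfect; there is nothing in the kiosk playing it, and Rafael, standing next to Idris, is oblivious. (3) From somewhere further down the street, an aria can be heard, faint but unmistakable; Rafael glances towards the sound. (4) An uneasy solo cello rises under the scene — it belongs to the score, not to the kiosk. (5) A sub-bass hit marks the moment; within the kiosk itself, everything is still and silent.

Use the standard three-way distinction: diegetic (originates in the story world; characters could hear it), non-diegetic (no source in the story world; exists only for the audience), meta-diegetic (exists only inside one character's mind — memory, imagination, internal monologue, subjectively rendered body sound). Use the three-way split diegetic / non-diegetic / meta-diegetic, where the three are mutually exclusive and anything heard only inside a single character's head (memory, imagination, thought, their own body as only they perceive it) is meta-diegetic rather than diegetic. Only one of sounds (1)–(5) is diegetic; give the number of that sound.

(1) point-of-audition from inside Idris's body; not a sound in the room → meta-diegetic.
Sound (2): the music is a memory playing inside Idris's mind alone; no real-world source, Rafael can't hear it, so meta-diegetic.
(3) is diegetic: off-screen diegetic: the source is out of frame but still in the story's space.
(4) it has no source in the story world and no character can hear it — it's underscore → non-diegetic.
(5) is non-diegetic: an editorial stinger — it belongs to the cut, not the story world.
Only (3) is diegetic.

3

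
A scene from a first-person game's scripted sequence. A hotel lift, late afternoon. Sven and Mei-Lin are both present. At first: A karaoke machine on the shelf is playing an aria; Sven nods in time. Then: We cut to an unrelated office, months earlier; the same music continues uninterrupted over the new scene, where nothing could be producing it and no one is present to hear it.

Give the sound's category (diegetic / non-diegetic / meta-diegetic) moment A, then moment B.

Moment A: a karaoke machine is a real in-scene source and Sven reacts to it → diegetic.
Moment B: there is no longer any in-world source and no one can hear it — it has become underscore → non-diegetic.

diegetic, non-diegetic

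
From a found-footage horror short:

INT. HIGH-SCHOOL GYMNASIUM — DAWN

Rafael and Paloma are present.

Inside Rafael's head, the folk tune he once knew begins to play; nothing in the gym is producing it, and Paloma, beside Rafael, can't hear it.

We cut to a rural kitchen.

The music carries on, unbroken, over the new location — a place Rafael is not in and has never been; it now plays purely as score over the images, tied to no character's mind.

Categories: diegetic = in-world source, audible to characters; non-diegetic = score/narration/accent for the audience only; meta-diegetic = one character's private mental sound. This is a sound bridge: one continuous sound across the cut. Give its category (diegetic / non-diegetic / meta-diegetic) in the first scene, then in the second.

Scene one: the music exists only inside Rafael's mind; Paloma can't hear it → meta-diegetic.
Scene two: it's detached from Rafael entirely and plays over unrelated images with no in-world source — conventional underscore → non-diegetic.

meta-diegetic, non-diegetic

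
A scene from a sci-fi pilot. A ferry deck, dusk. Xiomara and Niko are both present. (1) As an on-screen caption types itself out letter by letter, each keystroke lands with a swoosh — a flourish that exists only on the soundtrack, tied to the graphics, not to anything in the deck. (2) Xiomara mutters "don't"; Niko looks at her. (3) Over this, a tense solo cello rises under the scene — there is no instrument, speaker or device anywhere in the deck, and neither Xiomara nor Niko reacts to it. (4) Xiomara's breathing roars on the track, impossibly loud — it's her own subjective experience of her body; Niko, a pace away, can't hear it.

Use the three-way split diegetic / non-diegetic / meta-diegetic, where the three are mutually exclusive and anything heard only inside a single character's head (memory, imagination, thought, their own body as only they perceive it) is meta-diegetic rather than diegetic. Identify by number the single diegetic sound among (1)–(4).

2

(1) is non-diegetic: sound married to a title/caption — outside the diegesis by definition.
Sound (2): on-screen dialogue — Xiomara speaks and Niko is there to hear, so diegetic.
Sound (3): score with no on-screen or off-screen source; it exists for the audience alone, so non-diegetic.
(4) is meta-diegetic: a subjective body sound — Xiomara's private perception, inaudible to Niko.
Only (2) is diegetic.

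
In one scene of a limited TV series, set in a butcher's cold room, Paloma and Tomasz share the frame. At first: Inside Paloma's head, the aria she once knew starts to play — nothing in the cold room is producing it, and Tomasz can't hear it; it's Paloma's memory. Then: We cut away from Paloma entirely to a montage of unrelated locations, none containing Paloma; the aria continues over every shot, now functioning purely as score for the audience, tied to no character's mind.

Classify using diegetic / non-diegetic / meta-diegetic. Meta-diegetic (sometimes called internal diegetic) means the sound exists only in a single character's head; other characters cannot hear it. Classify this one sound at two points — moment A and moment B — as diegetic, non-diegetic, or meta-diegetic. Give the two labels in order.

meta-diegetic, non-diegetic

Moment A: the music lives inside Paloma's mind alone; Tomasz can't hear it → meta-diegetic.
Moment B: once it plays over shots Paloma isn't in, detached from any character's subjectivity, it's conventional underscore → non-diegetic.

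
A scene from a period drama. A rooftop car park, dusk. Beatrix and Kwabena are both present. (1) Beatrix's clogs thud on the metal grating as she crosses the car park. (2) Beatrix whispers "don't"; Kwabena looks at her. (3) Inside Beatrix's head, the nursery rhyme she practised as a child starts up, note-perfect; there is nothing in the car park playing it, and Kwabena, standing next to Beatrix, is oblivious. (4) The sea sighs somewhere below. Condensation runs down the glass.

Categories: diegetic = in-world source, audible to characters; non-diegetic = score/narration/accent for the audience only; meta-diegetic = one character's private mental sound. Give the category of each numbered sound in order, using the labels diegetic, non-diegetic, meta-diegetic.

diegetic, diegetic, meta-diegetic, diegetic

(1) a character's body making contact with the set — an in-world sound → diegetic.
Sound (2): on-screen dialogue — Beatrix speaks and Kwabena is there to hear, so diegetic.
(3) is meta-diegetic: remembered music, private to Beatrix — Kwabena is oblivious because it isn't in the room.
Sound (4): ambient/room sound belonging to the story's physical space, so diegetic.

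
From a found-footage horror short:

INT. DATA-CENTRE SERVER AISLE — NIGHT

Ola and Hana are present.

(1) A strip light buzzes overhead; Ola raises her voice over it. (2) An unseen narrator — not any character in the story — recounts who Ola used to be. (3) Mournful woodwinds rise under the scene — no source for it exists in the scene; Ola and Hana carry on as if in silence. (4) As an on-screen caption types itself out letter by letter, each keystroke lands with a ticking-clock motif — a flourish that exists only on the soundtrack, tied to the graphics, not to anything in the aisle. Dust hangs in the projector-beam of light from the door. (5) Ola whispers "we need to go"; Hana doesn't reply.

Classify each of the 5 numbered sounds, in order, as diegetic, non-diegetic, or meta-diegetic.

Sound (1): ambient/room sound belonging to the story's physical space, so diegetic.
(2) commentary laid over the scene from outside the fiction → non-diegetic.
(3) it has no source in the story world and no character can hear it — it's underscore → non-diegetic.
Sound (4): sound married to a title/caption — outside the diegesis by definition, so non-diegetic.
(5) is diegetic: on-screen dialogue — Ola speaks and Hana is there to hear.

diegetic, non-diegetic, non-diegetic, non-diegetic, diegetic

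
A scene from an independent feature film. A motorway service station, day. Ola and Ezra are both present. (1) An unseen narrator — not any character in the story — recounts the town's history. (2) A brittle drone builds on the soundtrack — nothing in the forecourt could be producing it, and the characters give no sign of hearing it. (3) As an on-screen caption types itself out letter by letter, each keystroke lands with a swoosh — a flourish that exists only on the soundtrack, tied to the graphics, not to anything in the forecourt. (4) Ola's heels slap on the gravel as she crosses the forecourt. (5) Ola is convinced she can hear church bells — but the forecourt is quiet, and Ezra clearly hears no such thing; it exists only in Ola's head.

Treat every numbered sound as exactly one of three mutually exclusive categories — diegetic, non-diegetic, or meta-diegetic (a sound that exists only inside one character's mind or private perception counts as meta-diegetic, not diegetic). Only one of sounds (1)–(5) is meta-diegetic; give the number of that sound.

5

(1) is non-diegetic: commentary laid over the scene from outside the fiction.
Sound (2): it has no source in the story world and no character can hear it — it's underscore, so non-diegetic.
(3) is non-diegetic: the caption isn't part of the story world, so neither is the sound tied to it.
(4) is diegetic: a character's body making contact with the set — an in-world sound.
(5) is meta-diegetic: the sound is imagined by Ola; nothing in the story world is producing it and Ezra can't hear it.
Only (5) is meta-diegetic.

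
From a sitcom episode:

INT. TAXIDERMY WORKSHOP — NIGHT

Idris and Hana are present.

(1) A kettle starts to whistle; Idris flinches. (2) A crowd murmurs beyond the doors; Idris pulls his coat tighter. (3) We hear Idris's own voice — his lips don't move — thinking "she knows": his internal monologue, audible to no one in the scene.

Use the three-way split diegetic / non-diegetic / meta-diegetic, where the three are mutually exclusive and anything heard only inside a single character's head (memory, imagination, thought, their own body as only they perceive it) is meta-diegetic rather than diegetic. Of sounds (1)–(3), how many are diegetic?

2

(1) the sound comes from a kettle physically present in the location → diegetic.
(2) is diegetic: ambient/room sound belonging to the story's physical space.
Sound (3): Idris's thought-voice: a private mental sound no other character can hear, so meta-diegetic.
Diegetic: (1), (2) — that's 2.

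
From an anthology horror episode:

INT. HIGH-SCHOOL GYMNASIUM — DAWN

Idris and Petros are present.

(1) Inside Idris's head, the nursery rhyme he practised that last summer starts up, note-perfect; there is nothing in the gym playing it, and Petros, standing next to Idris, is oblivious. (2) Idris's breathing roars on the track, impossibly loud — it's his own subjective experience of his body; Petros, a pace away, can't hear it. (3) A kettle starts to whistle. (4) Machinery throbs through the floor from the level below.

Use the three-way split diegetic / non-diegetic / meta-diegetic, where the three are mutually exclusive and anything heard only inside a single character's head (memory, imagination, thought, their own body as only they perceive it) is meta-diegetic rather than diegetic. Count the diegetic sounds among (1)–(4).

(1) is meta-diegetic: the music is a memory playing inside Idris's mind alone; no real-world source, Petros can't hear it.
(2) is meta-diegetic: a subjective body sound — Idris's private perception, inaudible to Petros.
(3) the sound comes from a kettle physically present in the location → diegetic.
Sound (4): machinery is part of the location's real environment, so diegetic.
So 2 of the 4 are diegetic: (3), (4).

2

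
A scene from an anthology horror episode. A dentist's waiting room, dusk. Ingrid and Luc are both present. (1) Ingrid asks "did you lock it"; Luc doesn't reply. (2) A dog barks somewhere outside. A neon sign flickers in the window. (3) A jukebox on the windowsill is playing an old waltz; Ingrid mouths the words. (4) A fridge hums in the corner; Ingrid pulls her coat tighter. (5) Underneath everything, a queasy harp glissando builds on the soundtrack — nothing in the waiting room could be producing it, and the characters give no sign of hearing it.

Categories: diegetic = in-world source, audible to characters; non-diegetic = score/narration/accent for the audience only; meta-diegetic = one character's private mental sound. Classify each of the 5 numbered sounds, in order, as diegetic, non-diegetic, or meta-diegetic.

diegetic, diegetic, diegetic, diegetic, non-diegetic

(1) on-screen dialogue — Ingrid speaks and Luc is there to hear → diegetic.
(2) is diegetic: a dog is a real object/event in the scene's world.
Sound (3): source music from a jukebox, which exists in the story world, so diegetic.
(4) it's the actual ambient sound of the location → diegetic.
(5) is non-diegetic: it has no source in the story world and no character can hear it — it's underscore.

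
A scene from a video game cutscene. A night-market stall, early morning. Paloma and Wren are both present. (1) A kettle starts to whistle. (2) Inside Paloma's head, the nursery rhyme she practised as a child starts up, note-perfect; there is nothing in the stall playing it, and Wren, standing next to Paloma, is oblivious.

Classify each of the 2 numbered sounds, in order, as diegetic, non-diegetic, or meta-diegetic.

(1) an in-world source (a kettle); characters could hear it → diegetic.
Sound (2): the music is a memory playing inside Paloma's mind alone; no real-world source, Wren can't hear it, so meta-diegetic.

diegetic, meta-diegetic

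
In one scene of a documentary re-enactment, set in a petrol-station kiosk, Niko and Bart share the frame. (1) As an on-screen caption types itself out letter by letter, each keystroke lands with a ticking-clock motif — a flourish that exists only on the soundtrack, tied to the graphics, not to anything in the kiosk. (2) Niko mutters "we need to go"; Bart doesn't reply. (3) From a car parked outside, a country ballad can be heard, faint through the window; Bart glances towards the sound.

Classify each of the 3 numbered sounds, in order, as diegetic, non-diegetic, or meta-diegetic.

(1) is non-diegetic: the caption isn't part of the story world, so neither is the sound tied to it.
(2) Niko is a character speaking aloud in the scene → diegetic.
Sound (3): off-screen diegetic: the source is out of frame but still in the story's space, so diegetic.

non-diegetic, diegetic, diegetic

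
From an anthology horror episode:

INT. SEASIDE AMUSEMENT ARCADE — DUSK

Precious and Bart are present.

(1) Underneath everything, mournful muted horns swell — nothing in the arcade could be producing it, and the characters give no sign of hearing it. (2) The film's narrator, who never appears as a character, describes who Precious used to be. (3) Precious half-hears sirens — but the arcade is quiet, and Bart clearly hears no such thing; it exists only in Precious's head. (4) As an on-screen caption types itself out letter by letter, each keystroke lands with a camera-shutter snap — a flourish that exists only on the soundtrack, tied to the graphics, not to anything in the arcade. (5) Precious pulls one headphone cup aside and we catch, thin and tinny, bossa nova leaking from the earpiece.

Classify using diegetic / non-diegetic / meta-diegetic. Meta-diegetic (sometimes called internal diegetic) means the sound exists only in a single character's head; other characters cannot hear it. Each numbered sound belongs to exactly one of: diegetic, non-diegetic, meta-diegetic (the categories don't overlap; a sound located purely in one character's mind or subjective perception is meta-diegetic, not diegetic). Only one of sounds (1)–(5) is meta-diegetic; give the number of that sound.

3

(1) nothing in the arcade produces it and the characters don't hear it — pure soundtrack → non-diegetic.
(2) is non-diegetic: the narrator exists outside the story world, addressing only the audience.
(3) is meta-diegetic: the sound is imagined by Precious; nothing in the story world is producing it and Bart can't hear it.
(4) is non-diegetic: it accompanies on-screen graphics, not anything inside the story world.
(5) is diegetic: it's leaking from a physical pair of headphones in the scene.
Only (3) is meta-diegetic.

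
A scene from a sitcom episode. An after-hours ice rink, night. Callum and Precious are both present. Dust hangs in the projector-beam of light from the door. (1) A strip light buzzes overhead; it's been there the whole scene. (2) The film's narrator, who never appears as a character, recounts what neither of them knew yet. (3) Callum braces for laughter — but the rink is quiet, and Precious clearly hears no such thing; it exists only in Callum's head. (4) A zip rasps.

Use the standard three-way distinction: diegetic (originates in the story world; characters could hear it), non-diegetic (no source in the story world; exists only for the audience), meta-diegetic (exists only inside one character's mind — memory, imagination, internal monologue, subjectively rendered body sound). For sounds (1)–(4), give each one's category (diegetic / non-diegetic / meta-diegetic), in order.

(1) it's the actual ambient sound of the location → diegetic.
(2) is non-diegetic: external voice-over — not a character, not heard by anyone in the scene.
(3) is meta-diegetic: the sound is imagined by Callum; nothing in the story world is producing it and Precious can't hear it.
(4) a zip is a real object/event in the scene's world → diegetic.

diegetic, non-diegetic, meta-diegetic, diegetic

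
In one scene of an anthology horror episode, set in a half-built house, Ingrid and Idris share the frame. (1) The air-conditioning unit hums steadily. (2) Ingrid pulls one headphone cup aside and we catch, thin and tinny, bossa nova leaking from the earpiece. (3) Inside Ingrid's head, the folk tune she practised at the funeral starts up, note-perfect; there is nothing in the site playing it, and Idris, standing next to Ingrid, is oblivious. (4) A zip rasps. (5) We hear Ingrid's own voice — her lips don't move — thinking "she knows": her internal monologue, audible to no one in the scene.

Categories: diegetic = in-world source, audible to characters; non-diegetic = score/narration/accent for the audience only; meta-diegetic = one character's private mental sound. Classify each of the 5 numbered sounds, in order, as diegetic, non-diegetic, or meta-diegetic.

(1) is diegetic: the air-conditioning unit is part of the location's real environment.
(2) is diegetic: the headphones are an on-screen source.
(3) it lives in Ingrid's subjectivity, not in the site → meta-diegetic.
(4) is diegetic: an in-world source (a zip); characters could hear it.
(5) it's Ingrid's unspoken thought, heard only by the audience via her subjectivity → meta-diegetic.

diegetic, diegetic, meta-diegetic, diegetic, meta-diegetic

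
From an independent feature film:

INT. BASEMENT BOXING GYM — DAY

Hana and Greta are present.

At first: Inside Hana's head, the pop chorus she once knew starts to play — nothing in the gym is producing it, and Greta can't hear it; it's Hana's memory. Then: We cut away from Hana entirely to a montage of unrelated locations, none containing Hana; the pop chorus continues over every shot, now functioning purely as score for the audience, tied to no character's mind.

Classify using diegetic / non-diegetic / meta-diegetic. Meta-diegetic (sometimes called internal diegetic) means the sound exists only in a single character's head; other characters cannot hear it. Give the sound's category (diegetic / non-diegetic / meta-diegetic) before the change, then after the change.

meta-diegetic, non-diegetic

Before the change: the music lives inside Hana's mind alone; Greta can't hear it → meta-diegetic.
After the change: once it plays over shots Hana isn't in, detached from any character's subjectivity, it's conventional underscore → non-diegetic.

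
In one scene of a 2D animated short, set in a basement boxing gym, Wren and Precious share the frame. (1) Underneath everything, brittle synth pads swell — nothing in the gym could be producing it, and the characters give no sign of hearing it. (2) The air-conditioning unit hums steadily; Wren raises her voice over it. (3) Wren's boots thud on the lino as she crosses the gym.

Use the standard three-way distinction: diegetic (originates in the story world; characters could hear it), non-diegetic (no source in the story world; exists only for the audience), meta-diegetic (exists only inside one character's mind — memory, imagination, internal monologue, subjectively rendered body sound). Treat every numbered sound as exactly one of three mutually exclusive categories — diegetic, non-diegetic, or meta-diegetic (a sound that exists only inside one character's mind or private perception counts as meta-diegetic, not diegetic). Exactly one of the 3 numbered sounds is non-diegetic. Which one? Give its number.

1

Sound (1): score with no on-screen or off-screen source; it exists for the audience alone, so non-diegetic.
(2) it's the actual ambient sound of the location → diegetic.
(3) it's the physical sound of Wren moving in the space → diegetic.
Only (1) is non-diegetic.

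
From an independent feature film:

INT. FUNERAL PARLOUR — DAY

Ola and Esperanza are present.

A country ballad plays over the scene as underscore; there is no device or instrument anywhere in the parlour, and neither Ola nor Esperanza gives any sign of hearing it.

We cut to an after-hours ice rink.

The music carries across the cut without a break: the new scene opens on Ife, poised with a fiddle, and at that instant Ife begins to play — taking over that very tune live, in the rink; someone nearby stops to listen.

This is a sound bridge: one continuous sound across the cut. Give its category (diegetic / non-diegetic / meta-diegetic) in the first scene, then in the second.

non-diegetic, diegetic

Scene one: there's no in-world source anywhere and no character hears it — underscore for the audience only → non-diegetic.
Scene two: from the moment Ife starts playing, the tune is being performed on a fiddle inside the story world and another character hears it → diegetic.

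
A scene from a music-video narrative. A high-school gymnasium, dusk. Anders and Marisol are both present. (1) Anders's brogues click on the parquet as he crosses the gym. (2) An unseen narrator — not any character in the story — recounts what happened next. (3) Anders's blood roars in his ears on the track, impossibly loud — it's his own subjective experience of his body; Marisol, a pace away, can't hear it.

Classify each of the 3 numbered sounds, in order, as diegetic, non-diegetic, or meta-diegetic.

diegetic, non-diegetic, meta-diegetic

(1) is diegetic: it's the physical sound of Anders moving in the space.
(2) commentary laid over the scene from outside the fiction → non-diegetic.
(3) point-of-audition from inside Anders's body; not a sound in the room → meta-diegetic.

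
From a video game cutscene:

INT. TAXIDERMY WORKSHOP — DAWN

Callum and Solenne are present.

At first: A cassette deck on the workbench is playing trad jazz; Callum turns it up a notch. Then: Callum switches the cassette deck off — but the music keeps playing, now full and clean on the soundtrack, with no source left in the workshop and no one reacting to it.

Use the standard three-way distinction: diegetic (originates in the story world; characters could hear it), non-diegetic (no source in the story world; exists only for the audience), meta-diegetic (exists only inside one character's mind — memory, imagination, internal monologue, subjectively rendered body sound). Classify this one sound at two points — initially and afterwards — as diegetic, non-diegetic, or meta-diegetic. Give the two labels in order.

Initially: a cassette deck is a real in-scene source and Callum reacts to it → diegetic.
Afterwards: there is no longer any in-world source and no one can hear it — it has become underscore → non-diegetic.

diegetic, non-diegetic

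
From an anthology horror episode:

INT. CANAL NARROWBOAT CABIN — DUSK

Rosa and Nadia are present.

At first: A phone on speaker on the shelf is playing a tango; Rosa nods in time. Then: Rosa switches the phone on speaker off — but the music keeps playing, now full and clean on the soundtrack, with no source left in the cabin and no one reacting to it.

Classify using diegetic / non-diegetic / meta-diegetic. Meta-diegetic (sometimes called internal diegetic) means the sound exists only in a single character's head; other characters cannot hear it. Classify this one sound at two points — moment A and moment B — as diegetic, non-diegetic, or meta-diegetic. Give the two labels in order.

diegetic, non-diegetic

Moment A: a phone on speaker is a real in-scene source and Rosa reacts to it → diegetic.
Moment B: there is no longer any in-world source and no one can hear it — it has become underscore → non-diegetic.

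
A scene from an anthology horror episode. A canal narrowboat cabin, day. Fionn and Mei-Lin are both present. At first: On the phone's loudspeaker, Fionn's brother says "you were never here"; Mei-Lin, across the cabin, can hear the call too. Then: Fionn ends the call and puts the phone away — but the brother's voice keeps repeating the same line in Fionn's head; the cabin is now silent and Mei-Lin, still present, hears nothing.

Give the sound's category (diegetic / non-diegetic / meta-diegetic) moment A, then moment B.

diegetic, meta-diegetic

Moment A: the loudspeaker is an in-world source; both Fionn and Mei-Lin hear the call → diegetic.
Moment B: with the phone off, the voice continues only as Fionn's private mental replay — Mei-Lin can't hear it → meta-diegetic.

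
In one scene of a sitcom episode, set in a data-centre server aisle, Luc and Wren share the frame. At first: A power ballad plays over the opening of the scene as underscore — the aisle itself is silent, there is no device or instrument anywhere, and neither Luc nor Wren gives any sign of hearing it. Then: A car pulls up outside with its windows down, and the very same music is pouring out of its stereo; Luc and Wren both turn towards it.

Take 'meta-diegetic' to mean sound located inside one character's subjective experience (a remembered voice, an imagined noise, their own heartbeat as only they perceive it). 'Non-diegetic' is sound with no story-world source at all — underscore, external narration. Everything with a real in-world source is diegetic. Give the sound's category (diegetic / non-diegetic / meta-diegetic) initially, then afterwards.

non-diegetic, diegetic

Initially: no in-world source exists and no character can hear it — underscore → non-diegetic.
Afterwards: the car stereo is now a real source in the story world and the characters hear it → diegetic.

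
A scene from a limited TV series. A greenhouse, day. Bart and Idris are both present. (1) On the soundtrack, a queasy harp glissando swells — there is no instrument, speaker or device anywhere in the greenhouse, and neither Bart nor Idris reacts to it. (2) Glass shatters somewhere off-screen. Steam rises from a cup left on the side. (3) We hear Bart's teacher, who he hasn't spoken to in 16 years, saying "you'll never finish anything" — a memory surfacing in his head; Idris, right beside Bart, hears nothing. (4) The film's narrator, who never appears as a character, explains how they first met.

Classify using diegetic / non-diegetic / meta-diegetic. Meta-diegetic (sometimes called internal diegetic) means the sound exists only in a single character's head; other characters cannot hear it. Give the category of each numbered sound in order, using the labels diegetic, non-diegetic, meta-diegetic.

(1) nothing in the greenhouse produces it and the characters don't hear it — pure soundtrack → non-diegetic.
(2) an in-world source (glass); characters could hear it → diegetic.
Sound (3): the voice is a memory playing only inside Bart's mind; Idris can't hear it, so meta-diegetic.
Sound (4): commentary laid over the scene from outside the fiction, so non-diegetic.

non-diegetic, diegetic, meta-diegetic, non-diegetic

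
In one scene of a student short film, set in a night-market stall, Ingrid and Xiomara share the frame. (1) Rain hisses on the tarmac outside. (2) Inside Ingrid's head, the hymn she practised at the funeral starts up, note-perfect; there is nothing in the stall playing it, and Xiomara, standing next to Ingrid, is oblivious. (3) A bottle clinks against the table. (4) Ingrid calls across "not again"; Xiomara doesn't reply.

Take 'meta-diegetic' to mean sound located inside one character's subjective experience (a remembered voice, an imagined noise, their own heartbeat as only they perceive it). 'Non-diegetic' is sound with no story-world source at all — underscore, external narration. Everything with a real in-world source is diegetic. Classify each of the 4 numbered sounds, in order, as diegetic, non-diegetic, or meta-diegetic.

diegetic, meta-diegetic, diegetic, diegetic

Sound (1): it's the actual ambient sound of the location, so diegetic.
(2) is meta-diegetic: the music is a memory playing inside Ingrid's mind alone; no real-world source, Xiomara can't hear it.
(3) is diegetic: the sound comes from a bottle physically present in the location.
(4) spoken by a character present in the story world → diegetic.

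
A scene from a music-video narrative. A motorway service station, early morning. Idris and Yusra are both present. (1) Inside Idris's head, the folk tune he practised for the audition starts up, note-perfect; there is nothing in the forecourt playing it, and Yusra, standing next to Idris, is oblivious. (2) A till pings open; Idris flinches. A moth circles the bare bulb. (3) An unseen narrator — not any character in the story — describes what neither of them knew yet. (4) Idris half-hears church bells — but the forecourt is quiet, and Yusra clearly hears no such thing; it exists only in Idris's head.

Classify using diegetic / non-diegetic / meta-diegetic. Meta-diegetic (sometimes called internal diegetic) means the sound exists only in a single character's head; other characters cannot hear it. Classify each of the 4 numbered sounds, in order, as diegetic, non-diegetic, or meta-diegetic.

(1) the music is a memory playing inside Idris's mind alone; no real-world source, Yusra can't hear it → meta-diegetic.
Sound (2): a till is a real object/event in the scene's world, so diegetic.
Sound (3): the narrator exists outside the story world, addressing only the audience, so non-diegetic.
(4) is meta-diegetic: the sound is imagined by Idris; nothing in the story world is producing it and Yusra can't hear it.

meta-diegetic, diegetic, non-diegetic, meta-diegetic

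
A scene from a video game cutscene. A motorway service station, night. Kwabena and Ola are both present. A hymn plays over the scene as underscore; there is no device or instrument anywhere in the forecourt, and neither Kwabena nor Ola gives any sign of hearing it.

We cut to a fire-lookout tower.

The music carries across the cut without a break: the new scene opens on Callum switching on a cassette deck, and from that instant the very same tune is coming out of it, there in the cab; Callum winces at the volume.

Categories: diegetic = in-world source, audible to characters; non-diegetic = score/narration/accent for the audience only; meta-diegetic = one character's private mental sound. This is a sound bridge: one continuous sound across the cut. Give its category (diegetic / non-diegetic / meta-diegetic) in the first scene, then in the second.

non-diegetic, diegetic

Scene one: there's no in-world source anywhere and no character hears it — underscore for the audience only → non-diegetic.
Scene two: once Callum turns on a cassette deck, the music has a real source in the story world and Callum reacts to it → diegetic.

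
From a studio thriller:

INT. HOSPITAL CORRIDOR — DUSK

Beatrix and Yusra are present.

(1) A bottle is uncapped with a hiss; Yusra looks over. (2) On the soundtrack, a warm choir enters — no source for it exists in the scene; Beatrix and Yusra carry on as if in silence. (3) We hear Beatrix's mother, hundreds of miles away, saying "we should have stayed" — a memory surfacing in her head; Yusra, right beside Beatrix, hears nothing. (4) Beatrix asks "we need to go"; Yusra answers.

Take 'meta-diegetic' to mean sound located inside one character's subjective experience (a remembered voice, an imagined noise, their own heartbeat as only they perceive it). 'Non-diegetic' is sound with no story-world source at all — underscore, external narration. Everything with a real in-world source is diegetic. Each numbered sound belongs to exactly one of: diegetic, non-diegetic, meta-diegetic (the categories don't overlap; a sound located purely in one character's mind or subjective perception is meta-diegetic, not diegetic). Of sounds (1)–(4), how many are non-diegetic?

1

Sound (1): an in-world source (a bottle); characters could hear it, so diegetic.
Sound (2): nothing in the corridor produces it and the characters don't hear it — pure soundtrack, so non-diegetic.
(3) is meta-diegetic: the voice is a memory playing only inside Beatrix's mind; Yusra can't hear it.
(4) on-screen dialogue — Beatrix speaks and Yusra is there to hear → diegetic.
Non-diegetic: (2) — that's 1.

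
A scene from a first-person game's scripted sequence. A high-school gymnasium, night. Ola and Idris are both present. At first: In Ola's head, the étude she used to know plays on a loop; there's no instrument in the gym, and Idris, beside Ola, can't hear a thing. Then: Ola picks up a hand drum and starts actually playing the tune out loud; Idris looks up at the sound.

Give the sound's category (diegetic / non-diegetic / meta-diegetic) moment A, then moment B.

meta-diegetic, diegetic

Moment A: the tune exists only as Ola's private memory; Idris can't hear it → meta-diegetic.
Moment B: Ola is now producing it live on a hand drum, in the room, and Idris hears it → diegetic.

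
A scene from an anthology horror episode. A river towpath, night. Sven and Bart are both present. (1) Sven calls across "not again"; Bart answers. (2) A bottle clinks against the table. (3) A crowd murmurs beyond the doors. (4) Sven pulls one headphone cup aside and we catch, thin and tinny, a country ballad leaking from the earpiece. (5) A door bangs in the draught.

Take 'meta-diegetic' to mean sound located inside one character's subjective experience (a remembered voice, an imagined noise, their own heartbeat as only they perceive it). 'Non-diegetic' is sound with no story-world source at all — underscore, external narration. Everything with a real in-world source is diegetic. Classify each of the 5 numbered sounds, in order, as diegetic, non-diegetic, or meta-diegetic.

diegetic, diegetic, diegetic, diegetic, diegetic

(1) on-screen dialogue — Sven speaks and Bart is there to hear → diegetic.
(2) is diegetic: an in-world source (a bottle); characters could hear it.
(3) it's the actual ambient sound of the location → diegetic.
(4) is diegetic: the headphones are an on-screen source.
Sound (5): the sound comes from a door physically present in the location, so diegetic.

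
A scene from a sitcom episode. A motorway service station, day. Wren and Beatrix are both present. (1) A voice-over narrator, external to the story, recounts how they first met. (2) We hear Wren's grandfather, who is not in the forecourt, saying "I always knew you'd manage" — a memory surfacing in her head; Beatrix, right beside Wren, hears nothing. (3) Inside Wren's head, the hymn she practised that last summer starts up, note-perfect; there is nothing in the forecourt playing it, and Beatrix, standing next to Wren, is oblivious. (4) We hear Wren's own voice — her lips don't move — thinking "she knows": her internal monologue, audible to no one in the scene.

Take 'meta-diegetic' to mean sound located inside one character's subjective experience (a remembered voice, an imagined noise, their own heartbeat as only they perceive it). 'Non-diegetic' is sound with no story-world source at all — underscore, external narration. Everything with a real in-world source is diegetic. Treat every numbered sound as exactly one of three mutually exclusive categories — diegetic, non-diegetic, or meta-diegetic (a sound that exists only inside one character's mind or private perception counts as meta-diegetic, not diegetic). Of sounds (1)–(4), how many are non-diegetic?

1

(1) is non-diegetic: external voice-over — not a character, not heard by anyone in the scene.
(2) a remembered line, private to Wren — not present in the room, not audible to Beatrix → meta-diegetic.
Sound (3): the music is a memory playing inside Wren's mind alone; no real-world source, Beatrix can't hear it, so meta-diegetic.
(4) is meta-diegetic: internal monologue — inside Wren's mind, not spoken into the scene.
Non-diegetic: (1) — that's 1.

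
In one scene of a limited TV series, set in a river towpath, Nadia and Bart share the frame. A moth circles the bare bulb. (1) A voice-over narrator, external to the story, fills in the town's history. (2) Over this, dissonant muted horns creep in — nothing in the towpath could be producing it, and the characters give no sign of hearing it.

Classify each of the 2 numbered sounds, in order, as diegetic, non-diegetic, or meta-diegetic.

non-diegetic, non-diegetic

(1) the narrator exists outside the story world, addressing only the audience → non-diegetic.
Sound (2): nothing in the towpath produces it and the characters don't hear it — pure soundtrack, so non-diegetic.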